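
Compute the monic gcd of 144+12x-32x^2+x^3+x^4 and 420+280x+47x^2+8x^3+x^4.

12+8x+x^2

Euclidean algorithm in ℚ[x]:
  x^4+x^3-32x^2+12x+144 = (x^4+8x^3+47x^2+280x+420) + (-7x^3-79x^2-268x-276)
  x^4+8x^3+47x^2+280x+420 = (-(1/7)x+23/49)(-7x^3-79x^2-268x-276) + ((2244/49)x^2+(17952/49)x+26928/49)
  -7x^3-79x^2-268x-276 = (-(343/2244)x-1127/2244)((2244/49)x^2+(17952/49)x+26928/49) + (0)
Last nonzero remainder: (2244/49)x^2+(17952/49)x+26928/49. Dividing through by 2244/49 gives the monic gcd x^2+8x+12.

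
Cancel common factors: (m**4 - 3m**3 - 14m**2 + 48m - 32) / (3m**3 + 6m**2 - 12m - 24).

Apply the Euclidean algorithm:
  m**4 - 3m**3 - 14m**2 + 48m - 32 = ((1/3)m - 5/3)(3m**3 + 6m**2 - 12m - 24) + (36m - 72)
  3m**3 + 6m**2 - 12m - 24 = ((1/12)m**2 + (1/3)m + 1/3)(36m - 72) + (0)
Last nonzero remainder: 36m - 72. Dividing through by 36 gives the monic gcd m - 2.
Cancel m - 2 from numerator and denominator to get the reduced form.

(m**3 - m**2 - 16m + 16)/(3m**2 + 12m + 12)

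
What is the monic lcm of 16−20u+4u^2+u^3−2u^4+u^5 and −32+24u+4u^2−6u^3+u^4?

Apply the Euclidean algorithm:
  u^5−2u^4+u^3+4u^2−20u+16 = (u+4)(u^4−6u^3+4u^2+24u−32) + (21u^3−36u^2−84u+144)
  u^4−6u^3+4u^2+24u−32 = ((1/21)u−10/49)(21u^3−36u^2−84u+144) + ((32/49)u^2−128/49)
  21u^3−36u^2−84u+144 = ((1029/32)u−441/8)((32/49)u^2−128/49) + (0)
Last nonzero remainder: (32/49)u^2−128/49. Dividing through by 32/49 gives the monic gcd u^2−4.
Then lcm(f, g) = f·g / gcd(f, g); expanding and making the result monic gives the answer.

128−256u+168u^2−36u^3−18u^4+21u^5−8u^6+u^7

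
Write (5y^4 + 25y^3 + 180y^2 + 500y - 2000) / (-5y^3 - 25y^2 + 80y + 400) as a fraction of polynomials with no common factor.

(-y^3 - 36y + 80)/(y^2 - 16)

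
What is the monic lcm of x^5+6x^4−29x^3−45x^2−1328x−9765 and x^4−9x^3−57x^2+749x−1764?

x^7−5x^6−67x^5+442x^4−1645x^3+3583x^2+70231x−273420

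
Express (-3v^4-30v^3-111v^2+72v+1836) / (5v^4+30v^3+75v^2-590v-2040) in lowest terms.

(-3v^2-9v+54)/(5v^2-5v-60)

Euclidean algorithm in ℚ[v]:
  -3v^4-30v^3-111v^2+72v+1836 = (-3/5)(5v^4+30v^3+75v^2-590v-2040) + (-12v^3-66v^2-282v+612)
  5v^4+30v^3+75v^2-590v-2040 = (-(5/12)v-5/24)(-12v^3-66v^2-282v+612) + (-(225/4)v^2-(1575/4)v-3825/2)
  -12v^3-66v^2-282v+612 = ((16/75)v-8/25)(-(225/4)v^2-(1575/4)v-3825/2) + (0)
Last nonzero remainder: -(225/4)v^2-(1575/4)v-3825/2. Dividing through by -225/4 gives the monic gcd v^2+7v+34.
Cancel v^2+7v+34 from numerator and denominator to get the reduced form.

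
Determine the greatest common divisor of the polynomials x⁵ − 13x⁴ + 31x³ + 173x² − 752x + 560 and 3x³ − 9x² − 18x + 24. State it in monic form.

x² − 5x + 4

Euclidean algorithm in ℚ[x]:
  x⁵ − 13x⁴ + 31x³ + 173x² − 752x + 560 = ((1/3)x² − (10/3)x + 7/3)(3x³ − 9x² − 18x + 24) + (126x² − 630x + 504)
  3x³ − 9x² − 18x + 24 = ((1/42)x + 1/21)(126x² − 630x + 504) + (0)
Last nonzero remainder: 126x² − 630x + 504. Dividing through by 126 gives the monic gcd x² − 5x + 4.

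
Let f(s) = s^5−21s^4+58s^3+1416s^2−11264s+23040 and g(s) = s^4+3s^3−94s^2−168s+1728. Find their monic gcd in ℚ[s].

Repeated division with remainder:
  s^5−21s^4+58s^3+1416s^2−11264s+23040 = (s−24)(s^4+3s^3−94s^2−168s+1728) + (224s^3−672s^2−17024s+64512)
  s^4+3s^3−94s^2−168s+1728 = ((1/224)s+3/112)(224s^3−672s^2−17024s+64512) + (0)
Last nonzero remainder: 224s^3−672s^2−17024s+64512. Dividing through by 224 gives the monic gcd s^3−3s^2−76s+288.

s^3−3s^2−76s+288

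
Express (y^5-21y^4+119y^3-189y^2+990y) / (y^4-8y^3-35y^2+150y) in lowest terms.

Repeated division with remainder:
  y^5-21y^4+119y^3-189y^2+990y = (y-13)(y^4-8y^3-35y^2+150y) + (50y^3-794y^2+2940y)
  y^4-8y^3-35y^2+150y = ((1/50)y+197/1250)(50y^3-794y^2+2940y) + ((19584/625)y^2-(39168/125)y)
  50y^3-794y^2+2940y = ((15625/9792)y-30625/3264)((19584/625)y^2-(39168/125)y) + (0)
Last nonzero remainder: (19584/625)y^2-(39168/125)y. Dividing through by 19584/625 gives the monic gcd y^2-10y.
Cancel y^2-10y from numerator and denominator to get the reduced form.

(y^3-11y^2+9y-99)/(y^2+2y-15)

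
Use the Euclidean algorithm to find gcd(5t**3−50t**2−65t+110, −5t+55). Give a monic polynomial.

t−11

Euclidean algorithm in ℚ[t]:
  5t**3−50t**2−65t+110 = (−t**2−t+2)(−5t+55) + (0)
Last nonzero remainder: −5t+55. Dividing through by −5 gives the monic gcd t−11.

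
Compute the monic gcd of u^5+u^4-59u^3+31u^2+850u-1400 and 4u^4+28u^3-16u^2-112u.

u^2+5u-14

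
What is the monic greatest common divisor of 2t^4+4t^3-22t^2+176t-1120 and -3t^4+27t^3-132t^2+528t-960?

t^3-5t^2+24t-80

Euclidean algorithm in ℚ[t]:
  2t^4+4t^3-22t^2+176t-1120 = (-2/3)(-3t^4+27t^3-132t^2+528t-960) + (22t^3-110t^2+528t-1760)
  -3t^4+27t^3-132t^2+528t-960 = (-(3/22)t+6/11)(22t^3-110t^2+528t-1760) + (0)
Last nonzero remainder: 22t^3-110t^2+528t-1760. Dividing through by 22 gives the monic gcd t^3-5t^2+24t-80.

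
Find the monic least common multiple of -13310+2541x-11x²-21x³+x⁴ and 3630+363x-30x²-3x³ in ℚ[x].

Euclidean algorithm in ℚ[x]:
  x⁴-21x³-11x²+2541x-13310 = (-(1/3)x+31/3)(-3x³-30x²+363x+3630) + (420x²-50820)
  -3x³-30x²+363x+3630 = (-(1/140)x-1/14)(420x²-50820) + (0)
Last nonzero remainder: 420x²-50820. Dividing through by 420 gives the monic gcd x²-121.
Then lcm(f, g) = f·g / gcd(f, g); expanding and making the result monic gives the answer.

-133100+12100x+2431x²-221x³-11x⁴+x⁵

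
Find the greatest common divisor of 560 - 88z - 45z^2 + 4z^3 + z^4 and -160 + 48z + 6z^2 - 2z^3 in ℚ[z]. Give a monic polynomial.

80 - 24z - 3z^2 + z^3

Euclidean algorithm in ℚ[z]:
  z^4 + 4z^3 - 45z^2 - 88z + 560 = (-(1/2)z - 7/2)(-2z^3 + 6z^2 + 48z - 160) + (0)
Last nonzero remainder: -2z^3 + 6z^2 + 48z - 160. Dividing through by -2 gives the monic gcd z^3 - 3z^2 - 24z + 80.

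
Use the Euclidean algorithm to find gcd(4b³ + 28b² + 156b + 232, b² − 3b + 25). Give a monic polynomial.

By polynomial division,
  4b³ + 28b² + 156b + 232 = (4b + 40)(b² − 3b + 25) + (176b − 768)
  b² − 3b + 25 = ((1/176)b + 15/1936)(176b − 768) + (3745/121)
  176b − 768 = ((21296/3745)b − 92928/3745)(3745/121) + (0)
The last nonzero remainder is the constant 3745/121, so the polynomials are coprime and gcd = 1.

1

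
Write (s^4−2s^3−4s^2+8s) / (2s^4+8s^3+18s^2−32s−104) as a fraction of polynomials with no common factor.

Apply the Euclidean algorithm:
  s^4−2s^3−4s^2+8s = (1/2)(2s^4+8s^3+18s^2−32s−104) + (−6s^3−13s^2+24s+52)
  2s^4+8s^3+18s^2−32s−104 = (−(1/3)s−11/18)(−6s^3−13s^2+24s+52) + ((325/18)s^2−650/9)
  −6s^3−13s^2+24s+52 = (−(108/325)s−18/25)((325/18)s^2−650/9) + (0)
Last nonzero remainder: (325/18)s^2−650/9. Dividing through by 325/18 gives the monic gcd s^2−4.
Cancel s^2−4 from numerator and denominator to get the reduced form.

(s^2−2s)/(2s^2+8s+26)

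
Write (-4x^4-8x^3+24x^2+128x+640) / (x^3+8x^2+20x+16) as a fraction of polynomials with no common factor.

(-4x^3+8x^2-8x+160)/(x^2+4x+4)

By polynomial division,
  -4x^4-8x^3+24x^2+128x+640 = (-4x+24)(x^3+8x^2+20x+16) + (-88x^2-288x+256)
  x^3+8x^2+20x+16 = (-(1/88)x-13/242)(-88x^2-288x+256) + ((900/121)x+3600/121)
  -88x^2-288x+256 = (-(2662/225)x+1936/225)((900/121)x+3600/121) + (0)
Last nonzero remainder: (900/121)x+3600/121. Dividing through by 900/121 gives the monic gcd x+4.
Cancel x+4 from numerator and denominator to get the reduced form.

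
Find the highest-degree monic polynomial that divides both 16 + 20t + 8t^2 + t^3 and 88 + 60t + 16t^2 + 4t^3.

Repeated division with remainder:
  t^3 + 8t^2 + 20t + 16 = (1/4)(4t^3 + 16t^2 + 60t + 88) + (4t^2 + 5t - 6)
  4t^3 + 16t^2 + 60t + 88 = (t + 11/4)(4t^2 + 5t - 6) + ((209/4)t + 209/2)
  4t^2 + 5t - 6 = ((16/209)t - 12/209)((209/4)t + 209/2) + (0)
Last nonzero remainder: (209/4)t + 209/2. Dividing through by 209/4 gives the monic gcd t + 2.

2 + t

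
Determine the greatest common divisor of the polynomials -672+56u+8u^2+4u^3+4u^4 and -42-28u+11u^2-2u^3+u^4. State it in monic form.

-42+14u-3u^2+u^3

By polynomial division,
  4u^4+4u^3+8u^2+56u-672 = (4)(u^4-2u^3+11u^2-28u-42) + (12u^3-36u^2+168u-504)
  u^4-2u^3+11u^2-28u-42 = ((1/12)u+1/12)(12u^3-36u^2+168u-504) + (0)
Last nonzero remainder: 12u^3-36u^2+168u-504. Dividing through by 12 gives the monic gcd u^3-3u^2+14u-42.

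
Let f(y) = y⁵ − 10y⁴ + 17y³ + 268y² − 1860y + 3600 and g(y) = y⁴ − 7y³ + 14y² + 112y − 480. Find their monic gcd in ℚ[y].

y³ − 11y² + 58y − 120

By polynomial division,
  y⁵ − 10y⁴ + 17y³ + 268y² − 1860y + 3600 = (y − 3)(y⁴ − 7y³ + 14y² + 112y − 480) + (−18y³ + 198y² − 1044y + 2160)
  y⁴ − 7y³ + 14y² + 112y − 480 = (−(1/18)y − 2/9)(−18y³ + 198y² − 1044y + 2160) + (0)
Last nonzero remainder: −18y³ + 198y² − 1044y + 2160. Dividing through by −18 gives the monic gcd y³ − 11y² + 58y − 120.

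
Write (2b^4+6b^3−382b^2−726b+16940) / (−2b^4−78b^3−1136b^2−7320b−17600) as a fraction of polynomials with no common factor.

(−b^2+18b−77)/(b^2+18b+80)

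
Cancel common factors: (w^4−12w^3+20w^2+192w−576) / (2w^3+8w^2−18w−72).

Repeated division with remainder:
  w^4−12w^3+20w^2+192w−576 = ((1/2)w−8)(2w^3+8w^2−18w−72) + (93w^2+84w−1152)
  2w^3+8w^2−18w−72 = ((2/93)w+64/961)(93w^2+84w−1152) + ((1134/961)w+4536/961)
  93w^2+84w−1152 = ((29791/378)w−15376/63)((1134/961)w+4536/961) + (0)
Last nonzero remainder: (1134/961)w+4536/961. Dividing through by 1134/961 gives the monic gcd w+4.
Cancel w+4 from numerator and denominator to get the reduced form.

(w^3−16w^2+84w−144)/(2w^2−18)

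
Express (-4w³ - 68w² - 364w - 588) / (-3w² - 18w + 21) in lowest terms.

Euclidean algorithm in ℚ[w]:
  -4w³ - 68w² - 364w - 588 = ((4/3)w + 44/3)(-3w² - 18w + 21) + (-128w - 896)
  -3w² - 18w + 21 = ((3/128)w - 3/128)(-128w - 896) + (0)
Last nonzero remainder: -128w - 896. Dividing through by -128 gives the monic gcd w + 7.
Cancel w + 7 from numerator and denominator to get the reduced form.

(4w² + 40w + 84)/(3w - 3)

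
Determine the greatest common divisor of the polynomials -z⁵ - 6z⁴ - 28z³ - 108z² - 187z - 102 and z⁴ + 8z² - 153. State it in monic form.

z³ + 3z² + 17z + 51

Repeated division with remainder:
  -z⁵ - 6z⁴ - 28z³ - 108z² - 187z - 102 = (-z - 6)(z⁴ + 8z² - 153) + (-20z³ - 60z² - 340z - 1020)
  z⁴ + 8z² - 153 = (-(1/20)z + 3/20)(-20z³ - 60z² - 340z - 1020) + (0)
Last nonzero remainder: -20z³ - 60z² - 340z - 1020. Dividing through by -20 gives the monic gcd z³ + 3z² + 17z + 51.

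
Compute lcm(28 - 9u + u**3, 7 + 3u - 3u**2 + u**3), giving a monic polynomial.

Euclidean algorithm in ℚ[u]:
  u**3 - 9u + 28 = (u**3 - 3u**2 + 3u + 7) + (3u**2 - 12u + 21)
  u**3 - 3u**2 + 3u + 7 = ((1/3)u + 1/3)(3u**2 - 12u + 21) + (0)
Last nonzero remainder: 3u**2 - 12u + 21. Dividing through by 3 gives the monic gcd u**2 - 4u + 7.
Then lcm(f, g) = f·g / gcd(f, g); expanding and making the result monic gives the answer.

28 + 19u - 9u**2 + u**3 + u**4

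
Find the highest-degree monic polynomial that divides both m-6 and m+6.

1

Apply the Euclidean algorithm:
  m-6 = (m+6) + (-12)
  m+6 = (-(1/12)m-1/2)(-12) + (0)
The last nonzero remainder is the constant -12, so the polynomials are coprime and gcd = 1.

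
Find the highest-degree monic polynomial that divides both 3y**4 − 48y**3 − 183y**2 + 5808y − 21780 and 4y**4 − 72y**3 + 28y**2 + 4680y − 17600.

y**2 − 21y + 110

Apply the Euclidean algorithm:
  3y**4 − 48y**3 − 183y**2 + 5808y − 21780 = (3/4)(4y**4 − 72y**3 + 28y**2 + 4680y − 17600) + (6y**3 − 204y**2 + 2298y − 8580)
  4y**4 − 72y**3 + 28y**2 + 4680y − 17600 = ((2/3)y + 32/3)(6y**3 − 204y**2 + 2298y − 8580) + (672y**2 − 14112y + 73920)
  6y**3 − 204y**2 + 2298y − 8580 = ((1/112)y − 13/112)(672y**2 − 14112y + 73920) + (0)
Last nonzero remainder: 672y**2 − 14112y + 73920. Dividing through by 672 gives the monic gcd y**2 − 21y + 110.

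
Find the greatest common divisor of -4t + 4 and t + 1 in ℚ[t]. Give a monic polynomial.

1

Repeated division with remainder:
  -4t + 4 = (-4)(t + 1) + (8)
  t + 1 = ((1/8)t + 1/8)(8) + (0)
The last nonzero remainder is the constant 8, so the polynomials are coprime and gcd = 1.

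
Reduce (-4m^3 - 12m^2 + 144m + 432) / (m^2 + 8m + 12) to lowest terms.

(-4m^2 + 12m + 72)/(m + 2)

Repeated division with remainder:
  -4m^3 - 12m^2 + 144m + 432 = (-4m + 20)(m^2 + 8m + 12) + (32m + 192)
  m^2 + 8m + 12 = ((1/32)m + 1/16)(32m + 192) + (0)
Last nonzero remainder: 32m + 192. Dividing through by 32 gives the monic gcd m + 6.
Cancel m + 6 from numerator and denominator to get the reduced form.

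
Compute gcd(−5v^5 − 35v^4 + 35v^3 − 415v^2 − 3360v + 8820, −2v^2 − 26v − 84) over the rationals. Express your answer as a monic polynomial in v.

Repeated division with remainder:
  −5v^5 − 35v^4 + 35v^3 − 415v^2 − 3360v + 8820 = ((5/2)v^3 − 15v^2 + (145/2)v − 105)(−2v^2 − 26v − 84) + (0)
Last nonzero remainder: −2v^2 − 26v − 84. Dividing through by −2 gives the monic gcd v^2 + 13v + 42.

v^2 + 13v + 42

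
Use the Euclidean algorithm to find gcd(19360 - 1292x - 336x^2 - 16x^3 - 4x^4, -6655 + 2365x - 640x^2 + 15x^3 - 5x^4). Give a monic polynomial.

121 + x + x^2

By polynomial division,
  -4x^4 - 16x^3 - 336x^2 - 1292x + 19360 = (4/5)(-5x^4 + 15x^3 - 640x^2 + 2365x - 6655) + (-28x^3 + 176x^2 - 3184x + 24684)
  -5x^4 + 15x^3 - 640x^2 + 2365x - 6655 = ((5/28)x + 115/196)(-28x^3 + 176x^2 - 3184x + 24684) + (-(8560/49)x^2 - (8560/49)x - 1035760/49)
  -28x^3 + 176x^2 - 3184x + 24684 = ((343/2140)x - 2499/2140)(-(8560/49)x^2 - (8560/49)x - 1035760/49) + (0)
Last nonzero remainder: -(8560/49)x^2 - (8560/49)x - 1035760/49. Dividing through by -8560/49 gives the monic gcd x^2 + x + 121.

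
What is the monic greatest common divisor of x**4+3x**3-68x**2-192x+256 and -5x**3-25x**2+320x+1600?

By polynomial division,
  x**4+3x**3-68x**2-192x+256 = (-(1/5)x+2/5)(-5x**3-25x**2+320x+1600) + (6x**2-384)
  -5x**3-25x**2+320x+1600 = (-(5/6)x-25/6)(6x**2-384) + (0)
Last nonzero remainder: 6x**2-384. Dividing through by 6 gives the monic gcd x**2-64.

x**2-64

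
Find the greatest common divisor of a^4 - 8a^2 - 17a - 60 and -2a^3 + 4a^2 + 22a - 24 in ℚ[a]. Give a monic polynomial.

Euclidean algorithm in ℚ[a]:
  a^4 - 8a^2 - 17a - 60 = (-(1/2)a - 1)(-2a^3 + 4a^2 + 22a - 24) + (7a^2 - 7a - 84)
  -2a^3 + 4a^2 + 22a - 24 = (-(2/7)a + 2/7)(7a^2 - 7a - 84) + (0)
Last nonzero remainder: 7a^2 - 7a - 84. Dividing through by 7 gives the monic gcd a^2 - a - 12.

a^2 - a - 12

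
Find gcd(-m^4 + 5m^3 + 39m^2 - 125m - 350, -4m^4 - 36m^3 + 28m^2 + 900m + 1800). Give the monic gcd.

m^2 - 25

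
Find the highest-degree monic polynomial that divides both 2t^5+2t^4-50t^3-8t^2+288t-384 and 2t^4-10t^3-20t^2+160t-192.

t^2-16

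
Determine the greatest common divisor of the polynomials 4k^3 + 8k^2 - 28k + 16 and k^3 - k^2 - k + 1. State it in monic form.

k^2 - 2k + 1

Apply the Euclidean algorithm:
  4k^3 + 8k^2 - 28k + 16 = (4)(k^3 - k^2 - k + 1) + (12k^2 - 24k + 12)
  k^3 - k^2 - k + 1 = ((1/12)k + 1/12)(12k^2 - 24k + 12) + (0)
Last nonzero remainder: 12k^2 - 24k + 12. Dividing through by 12 gives the monic gcd k^2 - 2k + 1.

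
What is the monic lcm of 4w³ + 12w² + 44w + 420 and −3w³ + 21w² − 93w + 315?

Apply the Euclidean algorithm:
  4w³ + 12w² + 44w + 420 = (−4/3)(−3w³ + 21w² − 93w + 315) + (40w² − 80w + 840)
  −3w³ + 21w² − 93w + 315 = (−(3/40)w + 3/8)(40w² − 80w + 840) + (0)
Last nonzero remainder: 40w² − 80w + 840. Dividing through by 40 gives the monic gcd w² − 2w + 21.
Then lcm(f, g) = f·g / gcd(f, g); expanding and making the result monic gives the answer.

w⁴ − 2w³ − 4w² + 50w − 525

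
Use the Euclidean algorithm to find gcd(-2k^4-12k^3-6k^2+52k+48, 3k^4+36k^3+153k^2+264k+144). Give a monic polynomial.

k^3+8k^2+19k+12

Euclidean algorithm in ℚ[k]:
  -2k^4-12k^3-6k^2+52k+48 = (-2/3)(3k^4+36k^3+153k^2+264k+144) + (12k^3+96k^2+228k+144)
  3k^4+36k^3+153k^2+264k+144 = ((1/4)k+1)(12k^3+96k^2+228k+144) + (0)
Last nonzero remainder: 12k^3+96k^2+228k+144. Dividing through by 12 gives the monic gcd k^3+8k^2+19k+12.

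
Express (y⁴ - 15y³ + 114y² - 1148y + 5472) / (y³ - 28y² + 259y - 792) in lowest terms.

(y² + 2y + 76)/(y - 11)

By polynomial division,
  y⁴ - 15y³ + 114y² - 1148y + 5472 = (y + 13)(y³ - 28y² + 259y - 792) + (219y² - 3723y + 15768)
  y³ - 28y² + 259y - 792 = ((1/219)y - 11/219)(219y² - 3723y + 15768) + (0)
Last nonzero remainder: 219y² - 3723y + 15768. Dividing through by 219 gives the monic gcd y² - 17y + 72.
Cancel y² - 17y + 72 from numerator and denominator to get the reduced form.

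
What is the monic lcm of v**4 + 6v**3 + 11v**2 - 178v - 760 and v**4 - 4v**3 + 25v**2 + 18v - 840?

v**6 + 3v**5 + 35v**4 + 41v**3 + 236v**2 - 5196v - 31920

By polynomial division,
  v**4 + 6v**3 + 11v**2 - 178v - 760 = (v**4 - 4v**3 + 25v**2 + 18v - 840) + (10v**3 - 14v**2 - 196v + 80)
  v**4 - 4v**3 + 25v**2 + 18v - 840 = ((1/10)v - 13/50)(10v**3 - 14v**2 - 196v + 80) + ((1024/25)v**2 - (1024/25)v - 4096/5)
  10v**3 - 14v**2 - 196v + 80 = ((125/512)v - 25/256)((1024/25)v**2 - (1024/25)v - 4096/5) + (0)
Last nonzero remainder: (1024/25)v**2 - (1024/25)v - 4096/5. Dividing through by 1024/25 gives the monic gcd v**2 - v - 20.
Then lcm(f, g) = f·g / gcd(f, g); expanding and making the result monic gives the answer.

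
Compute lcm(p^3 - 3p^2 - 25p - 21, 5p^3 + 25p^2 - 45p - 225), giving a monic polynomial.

p^5 - p^4 - 46p^3 - 26p^2 + 333p + 315

Apply the Euclidean algorithm:
  p^3 - 3p^2 - 25p - 21 = (1/5)(5p^3 + 25p^2 - 45p - 225) + (-8p^2 - 16p + 24)
  5p^3 + 25p^2 - 45p - 225 = (-(5/8)p - 15/8)(-8p^2 - 16p + 24) + (-60p - 180)
  -8p^2 - 16p + 24 = ((2/15)p - 2/15)(-60p - 180) + (0)
Last nonzero remainder: -60p - 180. Dividing through by -60 gives the monic gcd p + 3.
Then lcm(f, g) = f·g / gcd(f, g); expanding and making the result monic gives the answer.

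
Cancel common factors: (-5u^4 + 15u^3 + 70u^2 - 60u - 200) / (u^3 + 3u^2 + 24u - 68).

Apply the Euclidean algorithm:
  -5u^4 + 15u^3 + 70u^2 - 60u - 200 = (-5u + 30)(u^3 + 3u^2 + 24u - 68) + (100u^2 - 1120u + 1840)
  u^3 + 3u^2 + 24u - 68 = ((1/100)u + 71/500)(100u^2 - 1120u + 1840) + ((4116/25)u - 8232/25)
  100u^2 - 1120u + 1840 = ((625/1029)u - 5750/1029)((4116/25)u - 8232/25) + (0)
Last nonzero remainder: (4116/25)u - 8232/25. Dividing through by 4116/25 gives the monic gcd u - 2.
Cancel u - 2 from numerator and denominator to get the reduced form.

(-5u^3 + 5u^2 + 80u + 100)/(u^2 + 5u + 34)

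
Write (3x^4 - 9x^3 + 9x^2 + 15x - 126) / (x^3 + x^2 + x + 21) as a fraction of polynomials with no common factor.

Euclidean algorithm in ℚ[x]:
  3x^4 - 9x^3 + 9x^2 + 15x - 126 = (3x - 12)(x^3 + x^2 + x + 21) + (18x^2 - 36x + 126)
  x^3 + x^2 + x + 21 = ((1/18)x + 1/6)(18x^2 - 36x + 126) + (0)
Last nonzero remainder: 18x^2 - 36x + 126. Dividing through by 18 gives the monic gcd x^2 - 2x + 7.
Cancel x^2 - 2x + 7 from numerator and denominator to get the reduced form.

(3x^2 - 3x - 18)/(x + 3)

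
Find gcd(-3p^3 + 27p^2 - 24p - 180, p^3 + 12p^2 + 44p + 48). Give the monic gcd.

Repeated division with remainder:
  -3p^3 + 27p^2 - 24p - 180 = (-3)(p^3 + 12p^2 + 44p + 48) + (63p^2 + 108p - 36)
  p^3 + 12p^2 + 44p + 48 = ((1/63)p + 8/49)(63p^2 + 108p - 36) + ((1320/49)p + 2640/49)
  63p^2 + 108p - 36 = ((1029/440)p - 147/220)((1320/49)p + 2640/49) + (0)
Last nonzero remainder: (1320/49)p + 2640/49. Dividing through by 1320/49 gives the monic gcd p + 2.

p + 2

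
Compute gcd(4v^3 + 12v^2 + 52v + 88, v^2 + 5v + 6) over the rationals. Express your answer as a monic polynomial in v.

v + 2

Repeated division with remainder:
  4v^3 + 12v^2 + 52v + 88 = (4v − 8)(v^2 + 5v + 6) + (68v + 136)
  v^2 + 5v + 6 = ((1/68)v + 3/68)(68v + 136) + (0)
Last nonzero remainder: 68v + 136. Dividing through by 68 gives the monic gcd v + 2.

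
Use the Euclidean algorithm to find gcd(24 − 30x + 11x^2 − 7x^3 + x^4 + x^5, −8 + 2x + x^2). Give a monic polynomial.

Repeated division with remainder:
  x^5 + x^4 − 7x^3 + 11x^2 − 30x + 24 = (x^3 − x^2 + 3x − 3)(x^2 + 2x − 8) + (0)
The last nonzero remainder x^2 + 2x − 8 is already monic.

−8 + 2x + x^2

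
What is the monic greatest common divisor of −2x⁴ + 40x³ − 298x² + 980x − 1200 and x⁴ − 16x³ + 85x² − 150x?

Apply the Euclidean algorithm:
  −2x⁴ + 40x³ − 298x² + 980x − 1200 = (−2)(x⁴ − 16x³ + 85x² − 150x) + (8x³ − 128x² + 680x − 1200)
  x⁴ − 16x³ + 85x² − 150x = ((1/8)x)(8x³ − 128x² + 680x − 1200) + (0)
Last nonzero remainder: 8x³ − 128x² + 680x − 1200. Dividing through by 8 gives the monic gcd x³ − 16x² + 85x − 150.

x³ − 16x² + 85x − 150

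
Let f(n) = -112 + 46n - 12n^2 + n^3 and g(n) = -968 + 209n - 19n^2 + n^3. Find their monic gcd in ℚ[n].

-8 + n

By polynomial division,
  n^3 - 12n^2 + 46n - 112 = (n^3 - 19n^2 + 209n - 968) + (7n^2 - 163n + 856)
  n^3 - 19n^2 + 209n - 968 = ((1/7)n + 30/49)(7n^2 - 163n + 856) + ((9139/49)n - 73112/49)
  7n^2 - 163n + 856 = ((343/9139)n - 5243/9139)((9139/49)n - 73112/49) + (0)
Last nonzero remainder: (9139/49)n - 73112/49. Dividing through by 9139/49 gives the monic gcd n - 8.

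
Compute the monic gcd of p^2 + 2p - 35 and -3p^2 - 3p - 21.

1

By polynomial division,
  p^2 + 2p - 35 = (-1/3)(-3p^2 - 3p - 21) + (p - 42)
  -3p^2 - 3p - 21 = (-3p - 129)(p - 42) + (-5439)
  p - 42 = (-(1/5439)p + 2/259)(-5439) + (0)
The last nonzero remainder is the constant -5439, so the polynomials are coprime and gcd = 1.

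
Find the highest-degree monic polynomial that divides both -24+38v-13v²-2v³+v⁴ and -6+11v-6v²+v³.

By polynomial division,
  v⁴-2v³-13v²+38v-24 = (v+4)(v³-6v²+11v-6) + (0)
The last nonzero remainder v³-6v²+11v-6 is already monic.

-6+11v-6v²+v³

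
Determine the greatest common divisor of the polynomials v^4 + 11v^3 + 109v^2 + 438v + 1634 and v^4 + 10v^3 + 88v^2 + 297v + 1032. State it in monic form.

v^2 + 7v + 43

Repeated division with remainder:
  v^4 + 11v^3 + 109v^2 + 438v + 1634 = (v^4 + 10v^3 + 88v^2 + 297v + 1032) + (v^3 + 21v^2 + 141v + 602)
  v^4 + 10v^3 + 88v^2 + 297v + 1032 = (v - 11)(v^3 + 21v^2 + 141v + 602) + (178v^2 + 1246v + 7654)
  v^3 + 21v^2 + 141v + 602 = ((1/178)v + 7/89)(178v^2 + 1246v + 7654) + (0)
Last nonzero remainder: 178v^2 + 1246v + 7654. Dividing through by 178 gives the monic gcd v^2 + 7v + 43.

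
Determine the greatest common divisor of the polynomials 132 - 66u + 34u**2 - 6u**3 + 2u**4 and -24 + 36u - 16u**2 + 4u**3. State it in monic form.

6 - 3u + u**2

Euclidean algorithm in ℚ[u]:
  2u**4 - 6u**3 + 34u**2 - 66u + 132 = ((1/2)u + 1/2)(4u**3 - 16u**2 + 36u - 24) + (24u**2 - 72u + 144)
  4u**3 - 16u**2 + 36u - 24 = ((1/6)u - 1/6)(24u**2 - 72u + 144) + (0)
Last nonzero remainder: 24u**2 - 72u + 144. Dividing through by 24 gives the monic gcd u**2 - 3u + 6.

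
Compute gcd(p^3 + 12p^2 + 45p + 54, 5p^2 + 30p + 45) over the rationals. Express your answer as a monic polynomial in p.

p^2 + 6p + 9

Repeated division with remainder:
  p^3 + 12p^2 + 45p + 54 = ((1/5)p + 6/5)(5p^2 + 30p + 45) + (0)
Last nonzero remainder: 5p^2 + 30p + 45. Dividing through by 5 gives the monic gcd p^2 + 6p + 9.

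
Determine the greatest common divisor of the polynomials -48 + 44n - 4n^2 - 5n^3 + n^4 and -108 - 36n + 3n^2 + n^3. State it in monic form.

Repeated division with remainder:
  n^4 - 5n^3 - 4n^2 + 44n - 48 = (n - 8)(n^3 + 3n^2 - 36n - 108) + (56n^2 - 136n - 912)
  n^3 + 3n^2 - 36n - 108 = ((1/56)n + 19/196)(56n^2 - 136n - 912) + (-(320/49)n - 960/49)
  56n^2 - 136n - 912 = (-(343/40)n + 931/20)(-(320/49)n - 960/49) + (0)
Last nonzero remainder: -(320/49)n - 960/49. Dividing through by -320/49 gives the monic gcd n + 3.

3 + n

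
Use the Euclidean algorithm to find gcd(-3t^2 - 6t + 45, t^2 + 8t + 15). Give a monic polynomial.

By polynomial division,
  -3t^2 - 6t + 45 = (-3)(t^2 + 8t + 15) + (18t + 90)
  t^2 + 8t + 15 = ((1/18)t + 1/6)(18t + 90) + (0)
Last nonzero remainder: 18t + 90. Dividing through by 18 gives the monic gcd t + 5.

t + 5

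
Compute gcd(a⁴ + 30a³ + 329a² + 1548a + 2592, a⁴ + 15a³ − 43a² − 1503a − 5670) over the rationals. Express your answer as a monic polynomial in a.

a² + 18a + 81

By polynomial division,
  a⁴ + 30a³ + 329a² + 1548a + 2592 = (a⁴ + 15a³ − 43a² − 1503a − 5670) + (15a³ + 372a² + 3051a + 8262)
  a⁴ + 15a³ − 43a² − 1503a − 5670 = ((1/15)a − 49/75)(15a³ + 372a² + 3051a + 8262) + (−(84/25)a² − (1512/25)a − 6804/25)
  15a³ + 372a² + 3051a + 8262 = (−(125/28)a − 425/14)(−(84/25)a² − (1512/25)a − 6804/25) + (0)
Last nonzero remainder: −(84/25)a² − (1512/25)a − 6804/25. Dividing through by −84/25 gives the monic gcd a² + 18a + 81.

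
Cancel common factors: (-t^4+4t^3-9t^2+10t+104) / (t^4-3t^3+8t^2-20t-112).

(-t^2+2t-13)/(t^2-t+14)

By polynomial division,
  -t^4+4t^3-9t^2+10t+104 = (-1)(t^4-3t^3+8t^2-20t-112) + (t^3-t^2-10t-8)
  t^4-3t^3+8t^2-20t-112 = (t-2)(t^3-t^2-10t-8) + (16t^2-32t-128)
  t^3-t^2-10t-8 = ((1/16)t+1/16)(16t^2-32t-128) + (0)
Last nonzero remainder: 16t^2-32t-128. Dividing through by 16 gives the monic gcd t^2-2t-8.
Cancel t^2-2t-8 from numerator and denominator to get the reduced form.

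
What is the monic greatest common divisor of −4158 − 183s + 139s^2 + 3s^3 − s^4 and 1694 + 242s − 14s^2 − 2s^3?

Euclidean algorithm in ℚ[s]:
  −s^4 + 3s^3 + 139s^2 − 183s − 4158 = ((1/2)s − 5)(−2s^3 − 14s^2 + 242s + 1694) + (−52s^2 + 180s + 4312)
  −2s^3 − 14s^2 + 242s + 1694 = ((1/26)s + 68/169)(−52s^2 + 180s + 4312) + ((630/169)s − 6930/169)
  −52s^2 + 180s + 4312 = (−(4394/315)s − 4732/45)((630/169)s − 6930/169) + (0)
Last nonzero remainder: (630/169)s − 6930/169. Dividing through by 630/169 gives the monic gcd s − 11.

−11 + s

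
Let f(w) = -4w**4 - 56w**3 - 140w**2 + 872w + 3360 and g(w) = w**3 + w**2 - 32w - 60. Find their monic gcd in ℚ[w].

Apply the Euclidean algorithm:
  -4w**4 - 56w**3 - 140w**2 + 872w + 3360 = (-4w - 52)(w**3 + w**2 - 32w - 60) + (-216w**2 - 1032w + 240)
  w**3 + w**2 - 32w - 60 = (-(1/216)w + 17/972)(-216w**2 - 1032w + 240) + (-(1040/81)w - 5200/81)
  -216w**2 - 1032w + 240 = ((2187/130)w - 243/65)(-(1040/81)w - 5200/81) + (0)
Last nonzero remainder: -(1040/81)w - 5200/81. Dividing through by -1040/81 gives the monic gcd w + 5.

w + 5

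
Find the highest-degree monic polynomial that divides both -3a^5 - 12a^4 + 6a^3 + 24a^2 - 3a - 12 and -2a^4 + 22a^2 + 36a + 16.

a^2 + 2a + 1

Apply the Euclidean algorithm:
  -3a^5 - 12a^4 + 6a^3 + 24a^2 - 3a - 12 = ((3/2)a + 6)(-2a^4 + 22a^2 + 36a + 16) + (-27a^3 - 162a^2 - 243a - 108)
  -2a^4 + 22a^2 + 36a + 16 = ((2/27)a - 4/9)(-27a^3 - 162a^2 - 243a - 108) + (-32a^2 - 64a - 32)
  -27a^3 - 162a^2 - 243a - 108 = ((27/32)a + 27/8)(-32a^2 - 64a - 32) + (0)
Last nonzero remainder: -32a^2 - 64a - 32. Dividing through by -32 gives the monic gcd a^2 + 2a + 1.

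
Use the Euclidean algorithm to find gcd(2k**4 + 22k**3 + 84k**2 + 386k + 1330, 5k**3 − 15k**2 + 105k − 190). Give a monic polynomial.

k**2 − k + 19

Euclidean algorithm in ℚ[k]:
  2k**4 + 22k**3 + 84k**2 + 386k + 1330 = ((2/5)k + 28/5)(5k**3 − 15k**2 + 105k − 190) + (126k**2 − 126k + 2394)
  5k**3 − 15k**2 + 105k − 190 = ((5/126)k − 5/63)(126k**2 − 126k + 2394) + (0)
Last nonzero remainder: 126k**2 − 126k + 2394. Dividing through by 126 gives the monic gcd k**2 − k + 19.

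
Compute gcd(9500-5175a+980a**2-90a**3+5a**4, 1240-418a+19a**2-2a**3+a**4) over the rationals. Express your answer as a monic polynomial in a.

20-9a+a**2

Euclidean algorithm in ℚ[a]:
  5a**4-90a**3+980a**2-5175a+9500 = (5)(a**4-2a**3+19a**2-418a+1240) + (-80a**3+885a**2-3085a+3300)
  a**4-2a**3+19a**2-418a+1240 = (-(1/80)a-29/256)(-80a**3+885a**2-3085a+3300) + ((20657/256)a**2-(185913/256)a+103285/64)
  -80a**3+885a**2-3085a+3300 = (-(20480/20657)a+42240/20657)((20657/256)a**2-(185913/256)a+103285/64) + (0)
Last nonzero remainder: (20657/256)a**2-(185913/256)a+103285/64. Dividing through by 20657/256 gives the monic gcd a**2-9a+20.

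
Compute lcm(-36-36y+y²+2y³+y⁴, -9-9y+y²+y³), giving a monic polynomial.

-108-144y-33y²+7y³+5y⁴+y⁵

Apply the Euclidean algorithm:
  y⁴+2y³+y²-36y-36 = (y+1)(y³+y²-9y-9) + (9y²-18y-27)
  y³+y²-9y-9 = ((1/9)y+1/3)(9y²-18y-27) + (0)
Last nonzero remainder: 9y²-18y-27. Dividing through by 9 gives the monic gcd y²-2y-3.
Then lcm(f, g) = f·g / gcd(f, g); expanding and making the result monic gives the answer.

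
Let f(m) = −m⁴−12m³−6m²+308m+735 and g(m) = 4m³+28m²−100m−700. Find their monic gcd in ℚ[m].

Apply the Euclidean algorithm:
  −m⁴−12m³−6m²+308m+735 = (−(1/4)m−5/4)(4m³+28m²−100m−700) + (4m²+8m−140)
  4m³+28m²−100m−700 = (m+5)(4m²+8m−140) + (0)
Last nonzero remainder: 4m²+8m−140. Dividing through by 4 gives the monic gcd m²+2m−35.

m²+2m−35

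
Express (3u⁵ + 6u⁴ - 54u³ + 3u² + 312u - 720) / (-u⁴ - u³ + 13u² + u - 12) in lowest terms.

By polynomial division,
  3u⁵ + 6u⁴ - 54u³ + 3u² + 312u - 720 = (-3u - 3)(-u⁴ - u³ + 13u² + u - 12) + (-18u³ + 45u² + 279u - 756)
  -u⁴ - u³ + 13u² + u - 12 = ((1/18)u + 7/36)(-18u³ + 45u² + 279u - 756) + (-(45/4)u² - (45/4)u + 135)
  -18u³ + 45u² + 279u - 756 = ((8/5)u - 28/5)(-(45/4)u² - (45/4)u + 135) + (0)
Last nonzero remainder: -(45/4)u² - (45/4)u + 135. Dividing through by -45/4 gives the monic gcd u² + u - 12.
Cancel u² + u - 12 from numerator and denominator to get the reduced form.

(-3u³ - 3u² + 21u - 60)/(u² - 1)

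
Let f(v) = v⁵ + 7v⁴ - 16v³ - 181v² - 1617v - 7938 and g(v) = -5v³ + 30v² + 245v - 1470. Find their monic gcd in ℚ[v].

Apply the Euclidean algorithm:
  v⁵ + 7v⁴ - 16v³ - 181v² - 1617v - 7938 = (-(1/5)v² - (13/5)v - 111/5)(-5v³ + 30v² + 245v - 1470) + (828v² - 40572)
  -5v³ + 30v² + 245v - 1470 = (-(5/828)v + 5/138)(828v² - 40572) + (0)
Last nonzero remainder: 828v² - 40572. Dividing through by 828 gives the monic gcd v² - 49.

v² - 49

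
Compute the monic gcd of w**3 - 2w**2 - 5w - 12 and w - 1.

1

Repeated division with remainder:
  w**3 - 2w**2 - 5w - 12 = (w**2 - w - 6)(w - 1) + (-18)
  w - 1 = (-(1/18)w + 1/18)(-18) + (0)
The last nonzero remainder is the constant -18, so the polynomials are coprime and gcd = 1.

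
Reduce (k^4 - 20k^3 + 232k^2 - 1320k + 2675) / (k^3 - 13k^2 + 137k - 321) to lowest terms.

(k^2 - 10k + 25)/(k - 3)

Repeated division with remainder:
  k^4 - 20k^3 + 232k^2 - 1320k + 2675 = (k - 7)(k^3 - 13k^2 + 137k - 321) + (4k^2 - 40k + 428)
  k^3 - 13k^2 + 137k - 321 = ((1/4)k - 3/4)(4k^2 - 40k + 428) + (0)
Last nonzero remainder: 4k^2 - 40k + 428. Dividing through by 4 gives the monic gcd k^2 - 10k + 107.
Cancel k^2 - 10k + 107 from numerator and denominator to get the reduced form.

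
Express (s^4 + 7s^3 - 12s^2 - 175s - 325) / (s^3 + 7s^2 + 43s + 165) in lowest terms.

Apply the Euclidean algorithm:
  s^4 + 7s^3 - 12s^2 - 175s - 325 = (s)(s^3 + 7s^2 + 43s + 165) + (-55s^2 - 340s - 325)
  s^3 + 7s^2 + 43s + 165 = (-(1/55)s - 9/605)(-55s^2 - 340s - 325) + ((3876/121)s + 19380/121)
  -55s^2 - 340s - 325 = (-(6655/3876)s - 7865/3876)((3876/121)s + 19380/121) + (0)
Last nonzero remainder: (3876/121)s + 19380/121. Dividing through by 3876/121 gives the monic gcd s + 5.
Cancel s + 5 from numerator and denominator to get the reduced form.

(s^3 + 2s^2 - 22s - 65)/(s^2 + 2s + 33)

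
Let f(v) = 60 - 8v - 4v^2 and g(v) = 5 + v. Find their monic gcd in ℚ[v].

By polynomial division,
  -4v^2 - 8v + 60 = (-4v + 12)(v + 5) + (0)
The last nonzero remainder v + 5 is already monic.

5 + v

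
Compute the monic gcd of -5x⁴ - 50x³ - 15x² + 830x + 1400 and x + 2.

x + 2

By polynomial division,
  -5x⁴ - 50x³ - 15x² + 830x + 1400 = (-5x³ - 40x² + 65x + 700)(x + 2) + (0)
The last nonzero remainder x + 2 is already monic.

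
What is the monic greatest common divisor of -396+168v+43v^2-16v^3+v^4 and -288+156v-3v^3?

By polynomial division,
  v^4-16v^3+43v^2+168v-396 = (-(1/3)v+16/3)(-3v^3+156v-288) + (95v^2-760v+1140)
  -3v^3+156v-288 = (-(3/95)v-24/95)(95v^2-760v+1140) + (0)
Last nonzero remainder: 95v^2-760v+1140. Dividing through by 95 gives the monic gcd v^2-8v+12.

12-8v+v^2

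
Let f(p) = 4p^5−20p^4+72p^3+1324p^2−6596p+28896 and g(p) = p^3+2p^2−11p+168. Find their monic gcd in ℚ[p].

Euclidean algorithm in ℚ[p]:
  4p^5−20p^4+72p^3+1324p^2−6596p+28896 = (4p^2−28p+172)(p^3+2p^2−11p+168) + (0)
The last nonzero remainder p^3+2p^2−11p+168 is already monic.

p^3+2p^2−11p+168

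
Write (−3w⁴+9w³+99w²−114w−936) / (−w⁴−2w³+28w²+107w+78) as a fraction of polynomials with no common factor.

Repeated division with remainder:
  −3w⁴+9w³+99w²−114w−936 = (3)(−w⁴−2w³+28w²+107w+78) + (15w³+15w²−435w−1170)
  −w⁴−2w³+28w²+107w+78 = (−(1/15)w−1/15)(15w³+15w²−435w−1170) + (0)
Last nonzero remainder: 15w³+15w²−435w−1170. Dividing through by 15 gives the monic gcd w³+w²−29w−78.
Cancel w³+w²−29w−78 from numerator and denominator to get the reduced form.

(3w−12)/(w+1)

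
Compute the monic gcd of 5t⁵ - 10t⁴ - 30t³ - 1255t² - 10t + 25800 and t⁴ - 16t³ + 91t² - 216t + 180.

Apply the Euclidean algorithm:
  5t⁵ - 10t⁴ - 30t³ - 1255t² - 10t + 25800 = (5t + 70)(t⁴ - 16t³ + 91t² - 216t + 180) + (635t³ - 6545t² + 14210t + 13200)
  t⁴ - 16t³ + 91t² - 216t + 180 = ((1/635)t - 723/80645)(635t³ - 6545t² + 14210t + 13200) + ((160398/16129)t² - (1764378/16129)t + 4811940/16129)
  635t³ - 6545t² + 14210t + 13200 = ((10241915/160398)t + 3548380/80199)((160398/16129)t² - (1764378/16129)t + 4811940/16129) + (0)
Last nonzero remainder: (160398/16129)t² - (1764378/16129)t + 4811940/16129. Dividing through by 160398/16129 gives the monic gcd t² - 11t + 30.

t² - 11t + 30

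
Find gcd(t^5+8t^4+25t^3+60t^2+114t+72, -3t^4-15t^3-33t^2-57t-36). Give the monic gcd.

t^2+4t+3

Repeated division with remainder:
  t^5+8t^4+25t^3+60t^2+114t+72 = (-(1/3)t-1)(-3t^4-15t^3-33t^2-57t-36) + (-t^3+8t^2+45t+36)
  -3t^4-15t^3-33t^2-57t-36 = (3t+39)(-t^3+8t^2+45t+36) + (-480t^2-1920t-1440)
  -t^3+8t^2+45t+36 = ((1/480)t-1/40)(-480t^2-1920t-1440) + (0)
Last nonzero remainder: -480t^2-1920t-1440. Dividing through by -480 gives the monic gcd t^2+4t+3.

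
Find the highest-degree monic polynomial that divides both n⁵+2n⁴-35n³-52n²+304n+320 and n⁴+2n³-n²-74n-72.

n²-3n-4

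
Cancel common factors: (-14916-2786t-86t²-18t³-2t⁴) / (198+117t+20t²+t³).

By polynomial division,
  -2t⁴-18t³-86t²-2786t-14916 = (-2t+22)(t³+20t²+117t+198) + (-292t²-4964t-19272)
  t³+20t²+117t+198 = (-(1/292)t-3/292)(-292t²-4964t-19272) + (0)
Last nonzero remainder: -292t²-4964t-19272. Dividing through by -292 gives the monic gcd t²+17t+66.
Cancel t²+17t+66 from numerator and denominator to get the reduced form.

(-226+16t-2t²)/(3+t)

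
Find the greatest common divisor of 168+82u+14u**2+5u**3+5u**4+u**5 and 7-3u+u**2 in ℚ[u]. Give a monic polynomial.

Euclidean algorithm in ℚ[u]:
  u**5+5u**4+5u**3+14u**2+82u+168 = (u**3+8u**2+22u+24)(u**2-3u+7) + (0)
The last nonzero remainder u**2-3u+7 is already monic.

7-3u+u**2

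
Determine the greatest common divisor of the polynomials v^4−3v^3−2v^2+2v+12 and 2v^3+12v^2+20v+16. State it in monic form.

Repeated division with remainder:
  v^4−3v^3−2v^2+2v+12 = ((1/2)v−9/2)(2v^3+12v^2+20v+16) + (42v^2+84v+84)
  2v^3+12v^2+20v+16 = ((1/21)v+4/21)(42v^2+84v+84) + (0)
Last nonzero remainder: 42v^2+84v+84. Dividing through by 42 gives the monic gcd v^2+2v+2.

v^2+2v+2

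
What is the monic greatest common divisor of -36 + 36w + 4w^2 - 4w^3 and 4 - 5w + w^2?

By polynomial division,
  -4w^3 + 4w^2 + 36w - 36 = (-4w - 16)(w^2 - 5w + 4) + (-28w + 28)
  w^2 - 5w + 4 = (-(1/28)w + 1/7)(-28w + 28) + (0)
Last nonzero remainder: -28w + 28. Dividing through by -28 gives the monic gcd w - 1.

-1 + w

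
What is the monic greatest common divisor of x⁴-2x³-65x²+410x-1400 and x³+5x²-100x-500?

Repeated division with remainder:
  x⁴-2x³-65x²+410x-1400 = (x-7)(x³+5x²-100x-500) + (70x²+210x-4900)
  x³+5x²-100x-500 = ((1/70)x+1/35)(70x²+210x-4900) + (-36x-360)
  70x²+210x-4900 = (-(35/18)x+245/18)(-36x-360) + (0)
Last nonzero remainder: -36x-360. Dividing through by -36 gives the monic gcd x+10.

x+10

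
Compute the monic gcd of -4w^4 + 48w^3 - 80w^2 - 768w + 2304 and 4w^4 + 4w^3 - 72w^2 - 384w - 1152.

Apply the Euclidean algorithm:
  -4w^4 + 48w^3 - 80w^2 - 768w + 2304 = (-1)(4w^4 + 4w^3 - 72w^2 - 384w - 1152) + (52w^3 - 152w^2 - 1152w + 1152)
  4w^4 + 4w^3 - 72w^2 - 384w - 1152 = ((1/13)w + 51/169)(52w^3 - 152w^2 - 1152w + 1152) + ((10560/169)w^2 - (21120/169)w - 253440/169)
  52w^3 - 152w^2 - 1152w + 1152 = ((2197/2640)w - 169/220)((10560/169)w^2 - (21120/169)w - 253440/169) + (0)
Last nonzero remainder: (10560/169)w^2 - (21120/169)w - 253440/169. Dividing through by 10560/169 gives the monic gcd w^2 - 2w - 24.

w^2 - 2w - 24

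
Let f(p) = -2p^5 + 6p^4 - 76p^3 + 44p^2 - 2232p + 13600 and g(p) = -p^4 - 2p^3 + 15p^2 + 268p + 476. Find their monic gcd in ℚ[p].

p^2 + 7p + 34

Repeated division with remainder:
  -2p^5 + 6p^4 - 76p^3 + 44p^2 - 2232p + 13600 = (2p - 10)(-p^4 - 2p^3 + 15p^2 + 268p + 476) + (-126p^3 - 342p^2 - 504p + 18360)
  -p^4 - 2p^3 + 15p^2 + 268p + 476 = ((1/126)p - 5/882)(-126p^3 - 342p^2 - 504p + 18360) + ((836/49)p^2 + (836/7)p + 28424/49)
  -126p^3 - 342p^2 - 504p + 18360 = (-(3087/418)p + 6615/209)((836/49)p^2 + (836/7)p + 28424/49) + (0)
Last nonzero remainder: (836/49)p^2 + (836/7)p + 28424/49. Dividing through by 836/49 gives the monic gcd p^2 + 7p + 34.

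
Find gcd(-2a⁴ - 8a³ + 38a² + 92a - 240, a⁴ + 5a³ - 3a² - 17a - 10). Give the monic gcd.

Apply the Euclidean algorithm:
  -2a⁴ - 8a³ + 38a² + 92a - 240 = (-2)(a⁴ + 5a³ - 3a² - 17a - 10) + (2a³ + 32a² + 58a - 260)
  a⁴ + 5a³ - 3a² - 17a - 10 = ((1/2)a - 11/2)(2a³ + 32a² + 58a - 260) + (144a² + 432a - 1440)
  2a³ + 32a² + 58a - 260 = ((1/72)a + 13/72)(144a² + 432a - 1440) + (0)
Last nonzero remainder: 144a² + 432a - 1440. Dividing through by 144 gives the monic gcd a² + 3a - 10.

a² + 3a - 10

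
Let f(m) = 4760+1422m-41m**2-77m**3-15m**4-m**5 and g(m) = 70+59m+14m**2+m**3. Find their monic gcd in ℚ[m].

35+12m+m**2

By polynomial division,
  -m**5-15m**4-77m**3-41m**2+1422m+4760 = (-m**2-m-4)(m**3+14m**2+59m+70) + (144m**2+1728m+5040)
  m**3+14m**2+59m+70 = ((1/144)m+1/72)(144m**2+1728m+5040) + (0)
Last nonzero remainder: 144m**2+1728m+5040. Dividing through by 144 gives the monic gcd m**2+12m+35.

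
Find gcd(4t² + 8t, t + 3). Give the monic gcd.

By polynomial division,
  4t² + 8t = (4t - 4)(t + 3) + (12)
  t + 3 = ((1/12)t + 1/4)(12) + (0)
The last nonzero remainder is the constant 12, so the polynomials are coprime and gcd = 1.

1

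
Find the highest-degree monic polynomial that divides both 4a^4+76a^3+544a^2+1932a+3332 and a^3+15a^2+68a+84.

Repeated division with remainder:
  4a^4+76a^3+544a^2+1932a+3332 = (4a+16)(a^3+15a^2+68a+84) + (32a^2+508a+1988)
  a^3+15a^2+68a+84 = ((1/32)a−7/256)(32a^2+508a+1988) + ((1265/64)a+8855/64)
  32a^2+508a+1988 = ((2048/1265)a+18176/1265)((1265/64)a+8855/64) + (0)
Last nonzero remainder: (1265/64)a+8855/64. Dividing through by 1265/64 gives the monic gcd a+7.

a+7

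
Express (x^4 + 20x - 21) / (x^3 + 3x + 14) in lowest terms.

(x^2 + 2x - 3)/(x + 2)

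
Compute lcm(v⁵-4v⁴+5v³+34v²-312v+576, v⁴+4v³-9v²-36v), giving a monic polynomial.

v⁷-v⁶-7v⁵+49v⁴-210v³-360v²+1728v

Repeated division with remainder:
  v⁵-4v⁴+5v³+34v²-312v+576 = (v-8)(v⁴+4v³-9v²-36v) + (46v³-2v²-600v+576)
  v⁴+4v³-9v²-36v = ((1/46)v+93/1058)(46v³-2v²-600v+576) + ((2232/529)v²+(2232/529)v-26784/529)
  46v³-2v²-600v+576 = ((12167/1116)v-1058/93)((2232/529)v²+(2232/529)v-26784/529) + (0)
Last nonzero remainder: (2232/529)v²+(2232/529)v-26784/529. Dividing through by 2232/529 gives the monic gcd v²+v-12.
Then lcm(f, g) = f·g / gcd(f, g); expanding and making the result monic gives the answer.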